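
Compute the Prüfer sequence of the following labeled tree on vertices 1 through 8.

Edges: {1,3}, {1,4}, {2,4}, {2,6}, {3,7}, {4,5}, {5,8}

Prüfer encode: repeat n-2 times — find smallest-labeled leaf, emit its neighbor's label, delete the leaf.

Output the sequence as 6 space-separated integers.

Step 1: leaves = {6,7,8}. Remove smallest leaf 6, emit neighbor 2.
Step 2: leaves = {2,7,8}. Remove smallest leaf 2, emit neighbor 4.
Step 3: leaves = {7,8}. Remove smallest leaf 7, emit neighbor 3.
Step 4: leaves = {3,8}. Remove smallest leaf 3, emit neighbor 1.
Step 5: leaves = {1,8}. Remove smallest leaf 1, emit neighbor 4.
Step 6: leaves = {4,8}. Remove smallest leaf 4, emit neighbor 5.
Done: 2 vertices remain (5, 8). Sequence = [2 4 3 1 4 5]

Answer: 2 4 3 1 4 5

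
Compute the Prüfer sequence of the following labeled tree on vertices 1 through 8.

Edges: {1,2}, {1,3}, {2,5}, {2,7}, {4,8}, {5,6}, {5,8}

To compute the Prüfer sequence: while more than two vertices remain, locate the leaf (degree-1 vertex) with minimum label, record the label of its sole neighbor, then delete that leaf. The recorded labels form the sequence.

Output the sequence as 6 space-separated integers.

Step 1: leaves = {3,4,6,7}. Remove smallest leaf 3, emit neighbor 1.
Step 2: leaves = {1,4,6,7}. Remove smallest leaf 1, emit neighbor 2.
Step 3: leaves = {4,6,7}. Remove smallest leaf 4, emit neighbor 8.
Step 4: leaves = {6,7,8}. Remove smallest leaf 6, emit neighbor 5.
Step 5: leaves = {7,8}. Remove smallest leaf 7, emit neighbor 2.
Step 6: leaves = {2,8}. Remove smallest leaf 2, emit neighbor 5.
Done: 2 vertices remain (5, 8). Sequence = [1 2 8 5 2 5]

Answer: 1 2 8 5 2 5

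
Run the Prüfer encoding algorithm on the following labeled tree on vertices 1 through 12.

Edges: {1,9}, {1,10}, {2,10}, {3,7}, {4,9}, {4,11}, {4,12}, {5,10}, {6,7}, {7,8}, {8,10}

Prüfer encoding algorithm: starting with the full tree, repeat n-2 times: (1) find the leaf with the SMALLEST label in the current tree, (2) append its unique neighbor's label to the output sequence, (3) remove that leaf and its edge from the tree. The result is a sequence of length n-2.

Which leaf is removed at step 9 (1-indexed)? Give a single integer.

Step 1: current leaves = {2,3,5,6,11,12}. Remove leaf 2 (neighbor: 10).
Step 2: current leaves = {3,5,6,11,12}. Remove leaf 3 (neighbor: 7).
Step 3: current leaves = {5,6,11,12}. Remove leaf 5 (neighbor: 10).
Step 4: current leaves = {6,11,12}. Remove leaf 6 (neighbor: 7).
Step 5: current leaves = {7,11,12}. Remove leaf 7 (neighbor: 8).
Step 6: current leaves = {8,11,12}. Remove leaf 8 (neighbor: 10).
Step 7: current leaves = {10,11,12}. Remove leaf 10 (neighbor: 1).
Step 8: current leaves = {1,11,12}. Remove leaf 1 (neighbor: 9).
Step 9: current leaves = {9,11,12}. Remove leaf 9 (neighbor: 4).

Answer: 9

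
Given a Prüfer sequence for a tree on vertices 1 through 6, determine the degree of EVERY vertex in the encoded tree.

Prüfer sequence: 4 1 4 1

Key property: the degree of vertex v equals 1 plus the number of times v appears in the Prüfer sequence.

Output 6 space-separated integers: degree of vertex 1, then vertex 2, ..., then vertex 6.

Answer: 3 1 1 3 1 1

Derivation:
p_1 = 4: count[4] becomes 1
p_2 = 1: count[1] becomes 1
p_3 = 4: count[4] becomes 2
p_4 = 1: count[1] becomes 2
Degrees (1 + count): deg[1]=1+2=3, deg[2]=1+0=1, deg[3]=1+0=1, deg[4]=1+2=3, deg[5]=1+0=1, deg[6]=1+0=1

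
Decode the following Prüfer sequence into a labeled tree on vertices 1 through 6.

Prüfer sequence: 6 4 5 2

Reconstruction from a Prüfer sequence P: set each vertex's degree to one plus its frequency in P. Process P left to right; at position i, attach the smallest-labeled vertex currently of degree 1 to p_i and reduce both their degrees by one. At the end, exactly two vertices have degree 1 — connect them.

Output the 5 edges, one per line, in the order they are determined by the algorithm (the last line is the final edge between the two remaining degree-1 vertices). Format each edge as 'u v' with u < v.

Initial degrees: {1:1, 2:2, 3:1, 4:2, 5:2, 6:2}
Step 1: smallest deg-1 vertex = 1, p_1 = 6. Add edge {1,6}. Now deg[1]=0, deg[6]=1.
Step 2: smallest deg-1 vertex = 3, p_2 = 4. Add edge {3,4}. Now deg[3]=0, deg[4]=1.
Step 3: smallest deg-1 vertex = 4, p_3 = 5. Add edge {4,5}. Now deg[4]=0, deg[5]=1.
Step 4: smallest deg-1 vertex = 5, p_4 = 2. Add edge {2,5}. Now deg[5]=0, deg[2]=1.
Final: two remaining deg-1 vertices are 2, 6. Add edge {2,6}.

Answer: 1 6
3 4
4 5
2 5
2 6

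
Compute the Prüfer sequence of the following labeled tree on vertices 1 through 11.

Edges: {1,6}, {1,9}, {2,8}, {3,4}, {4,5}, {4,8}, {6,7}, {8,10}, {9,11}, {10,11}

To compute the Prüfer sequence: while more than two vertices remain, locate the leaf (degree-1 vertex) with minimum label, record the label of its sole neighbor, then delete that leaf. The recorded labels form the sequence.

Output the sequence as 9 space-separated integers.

Step 1: leaves = {2,3,5,7}. Remove smallest leaf 2, emit neighbor 8.
Step 2: leaves = {3,5,7}. Remove smallest leaf 3, emit neighbor 4.
Step 3: leaves = {5,7}. Remove smallest leaf 5, emit neighbor 4.
Step 4: leaves = {4,7}. Remove smallest leaf 4, emit neighbor 8.
Step 5: leaves = {7,8}. Remove smallest leaf 7, emit neighbor 6.
Step 6: leaves = {6,8}. Remove smallest leaf 6, emit neighbor 1.
Step 7: leaves = {1,8}. Remove smallest leaf 1, emit neighbor 9.
Step 8: leaves = {8,9}. Remove smallest leaf 8, emit neighbor 10.
Step 9: leaves = {9,10}. Remove smallest leaf 9, emit neighbor 11.
Done: 2 vertices remain (10, 11). Sequence = [8 4 4 8 6 1 9 10 11]

Answer: 8 4 4 8 6 1 9 10 11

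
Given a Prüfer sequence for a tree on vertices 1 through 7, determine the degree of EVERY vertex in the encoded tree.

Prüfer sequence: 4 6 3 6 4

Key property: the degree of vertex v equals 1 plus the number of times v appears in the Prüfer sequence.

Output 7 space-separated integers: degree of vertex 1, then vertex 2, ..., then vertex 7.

Answer: 1 1 2 3 1 3 1

Derivation:
p_1 = 4: count[4] becomes 1
p_2 = 6: count[6] becomes 1
p_3 = 3: count[3] becomes 1
p_4 = 6: count[6] becomes 2
p_5 = 4: count[4] becomes 2
Degrees (1 + count): deg[1]=1+0=1, deg[2]=1+0=1, deg[3]=1+1=2, deg[4]=1+2=3, deg[5]=1+0=1, deg[6]=1+2=3, deg[7]=1+0=1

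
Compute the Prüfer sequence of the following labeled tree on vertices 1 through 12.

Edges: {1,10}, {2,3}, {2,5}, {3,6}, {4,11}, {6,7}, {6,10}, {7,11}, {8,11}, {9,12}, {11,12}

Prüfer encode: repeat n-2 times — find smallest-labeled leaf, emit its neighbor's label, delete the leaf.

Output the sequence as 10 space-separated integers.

Step 1: leaves = {1,4,5,8,9}. Remove smallest leaf 1, emit neighbor 10.
Step 2: leaves = {4,5,8,9,10}. Remove smallest leaf 4, emit neighbor 11.
Step 3: leaves = {5,8,9,10}. Remove smallest leaf 5, emit neighbor 2.
Step 4: leaves = {2,8,9,10}. Remove smallest leaf 2, emit neighbor 3.
Step 5: leaves = {3,8,9,10}. Remove smallest leaf 3, emit neighbor 6.
Step 6: leaves = {8,9,10}. Remove smallest leaf 8, emit neighbor 11.
Step 7: leaves = {9,10}. Remove smallest leaf 9, emit neighbor 12.
Step 8: leaves = {10,12}. Remove smallest leaf 10, emit neighbor 6.
Step 9: leaves = {6,12}. Remove smallest leaf 6, emit neighbor 7.
Step 10: leaves = {7,12}. Remove smallest leaf 7, emit neighbor 11.
Done: 2 vertices remain (11, 12). Sequence = [10 11 2 3 6 11 12 6 7 11]

Answer: 10 11 2 3 6 11 12 6 7 11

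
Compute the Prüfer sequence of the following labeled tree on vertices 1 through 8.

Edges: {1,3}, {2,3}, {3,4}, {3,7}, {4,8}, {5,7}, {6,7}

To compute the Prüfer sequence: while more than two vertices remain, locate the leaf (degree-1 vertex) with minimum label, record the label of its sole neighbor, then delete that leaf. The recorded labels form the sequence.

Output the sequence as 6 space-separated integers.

Step 1: leaves = {1,2,5,6,8}. Remove smallest leaf 1, emit neighbor 3.
Step 2: leaves = {2,5,6,8}. Remove smallest leaf 2, emit neighbor 3.
Step 3: leaves = {5,6,8}. Remove smallest leaf 5, emit neighbor 7.
Step 4: leaves = {6,8}. Remove smallest leaf 6, emit neighbor 7.
Step 5: leaves = {7,8}. Remove smallest leaf 7, emit neighbor 3.
Step 6: leaves = {3,8}. Remove smallest leaf 3, emit neighbor 4.
Done: 2 vertices remain (4, 8). Sequence = [3 3 7 7 3 4]

Answer: 3 3 7 7 3 4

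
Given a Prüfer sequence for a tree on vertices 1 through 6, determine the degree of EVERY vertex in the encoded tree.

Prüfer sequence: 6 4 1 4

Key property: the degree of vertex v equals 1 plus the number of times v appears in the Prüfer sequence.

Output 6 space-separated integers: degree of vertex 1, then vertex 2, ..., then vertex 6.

p_1 = 6: count[6] becomes 1
p_2 = 4: count[4] becomes 1
p_3 = 1: count[1] becomes 1
p_4 = 4: count[4] becomes 2
Degrees (1 + count): deg[1]=1+1=2, deg[2]=1+0=1, deg[3]=1+0=1, deg[4]=1+2=3, deg[5]=1+0=1, deg[6]=1+1=2

Answer: 2 1 1 3 1 2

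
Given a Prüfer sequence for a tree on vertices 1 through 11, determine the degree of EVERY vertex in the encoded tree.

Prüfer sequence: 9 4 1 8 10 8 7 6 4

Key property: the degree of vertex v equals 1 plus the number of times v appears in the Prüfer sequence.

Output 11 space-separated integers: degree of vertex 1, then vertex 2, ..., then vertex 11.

Answer: 2 1 1 3 1 2 2 3 2 2 1

Derivation:
p_1 = 9: count[9] becomes 1
p_2 = 4: count[4] becomes 1
p_3 = 1: count[1] becomes 1
p_4 = 8: count[8] becomes 1
p_5 = 10: count[10] becomes 1
p_6 = 8: count[8] becomes 2
p_7 = 7: count[7] becomes 1
p_8 = 6: count[6] becomes 1
p_9 = 4: count[4] becomes 2
Degrees (1 + count): deg[1]=1+1=2, deg[2]=1+0=1, deg[3]=1+0=1, deg[4]=1+2=3, deg[5]=1+0=1, deg[6]=1+1=2, deg[7]=1+1=2, deg[8]=1+2=3, deg[9]=1+1=2, deg[10]=1+1=2, deg[11]=1+0=1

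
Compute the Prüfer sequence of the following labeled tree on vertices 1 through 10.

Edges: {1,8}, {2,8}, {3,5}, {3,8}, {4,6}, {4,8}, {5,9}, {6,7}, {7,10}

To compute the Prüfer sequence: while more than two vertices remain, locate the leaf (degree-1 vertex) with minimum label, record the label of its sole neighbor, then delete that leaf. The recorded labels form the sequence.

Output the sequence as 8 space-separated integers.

Step 1: leaves = {1,2,9,10}. Remove smallest leaf 1, emit neighbor 8.
Step 2: leaves = {2,9,10}. Remove smallest leaf 2, emit neighbor 8.
Step 3: leaves = {9,10}. Remove smallest leaf 9, emit neighbor 5.
Step 4: leaves = {5,10}. Remove smallest leaf 5, emit neighbor 3.
Step 5: leaves = {3,10}. Remove smallest leaf 3, emit neighbor 8.
Step 6: leaves = {8,10}. Remove smallest leaf 8, emit neighbor 4.
Step 7: leaves = {4,10}. Remove smallest leaf 4, emit neighbor 6.
Step 8: leaves = {6,10}. Remove smallest leaf 6, emit neighbor 7.
Done: 2 vertices remain (7, 10). Sequence = [8 8 5 3 8 4 6 7]

Answer: 8 8 5 3 8 4 6 7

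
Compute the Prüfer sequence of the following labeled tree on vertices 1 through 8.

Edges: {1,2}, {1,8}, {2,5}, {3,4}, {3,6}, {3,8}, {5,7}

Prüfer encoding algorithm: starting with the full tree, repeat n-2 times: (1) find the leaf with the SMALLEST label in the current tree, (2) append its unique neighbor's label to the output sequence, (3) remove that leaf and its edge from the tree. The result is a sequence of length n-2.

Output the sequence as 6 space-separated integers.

Answer: 3 3 8 5 2 1

Derivation:
Step 1: leaves = {4,6,7}. Remove smallest leaf 4, emit neighbor 3.
Step 2: leaves = {6,7}. Remove smallest leaf 6, emit neighbor 3.
Step 3: leaves = {3,7}. Remove smallest leaf 3, emit neighbor 8.
Step 4: leaves = {7,8}. Remove smallest leaf 7, emit neighbor 5.
Step 5: leaves = {5,8}. Remove smallest leaf 5, emit neighbor 2.
Step 6: leaves = {2,8}. Remove smallest leaf 2, emit neighbor 1.
Done: 2 vertices remain (1, 8). Sequence = [3 3 8 5 2 1]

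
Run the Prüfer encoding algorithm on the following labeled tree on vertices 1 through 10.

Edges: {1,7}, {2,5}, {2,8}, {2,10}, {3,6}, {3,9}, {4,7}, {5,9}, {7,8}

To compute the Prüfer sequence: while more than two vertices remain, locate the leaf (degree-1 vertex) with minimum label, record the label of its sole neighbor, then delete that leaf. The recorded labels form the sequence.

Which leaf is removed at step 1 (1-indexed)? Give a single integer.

Step 1: current leaves = {1,4,6,10}. Remove leaf 1 (neighbor: 7).

Answer: 1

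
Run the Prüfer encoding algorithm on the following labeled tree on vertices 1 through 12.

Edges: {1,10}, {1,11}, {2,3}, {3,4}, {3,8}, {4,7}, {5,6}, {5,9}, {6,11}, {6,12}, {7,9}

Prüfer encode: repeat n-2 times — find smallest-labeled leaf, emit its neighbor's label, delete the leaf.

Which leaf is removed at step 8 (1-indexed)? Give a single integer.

Answer: 10

Derivation:
Step 1: current leaves = {2,8,10,12}. Remove leaf 2 (neighbor: 3).
Step 2: current leaves = {8,10,12}. Remove leaf 8 (neighbor: 3).
Step 3: current leaves = {3,10,12}. Remove leaf 3 (neighbor: 4).
Step 4: current leaves = {4,10,12}. Remove leaf 4 (neighbor: 7).
Step 5: current leaves = {7,10,12}. Remove leaf 7 (neighbor: 9).
Step 6: current leaves = {9,10,12}. Remove leaf 9 (neighbor: 5).
Step 7: current leaves = {5,10,12}. Remove leaf 5 (neighbor: 6).
Step 8: current leaves = {10,12}. Remove leaf 10 (neighbor: 1).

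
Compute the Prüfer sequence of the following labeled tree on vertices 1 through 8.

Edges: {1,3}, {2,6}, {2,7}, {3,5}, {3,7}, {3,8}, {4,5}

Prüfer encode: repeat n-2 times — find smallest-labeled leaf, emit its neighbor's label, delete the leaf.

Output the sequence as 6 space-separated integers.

Step 1: leaves = {1,4,6,8}. Remove smallest leaf 1, emit neighbor 3.
Step 2: leaves = {4,6,8}. Remove smallest leaf 4, emit neighbor 5.
Step 3: leaves = {5,6,8}. Remove smallest leaf 5, emit neighbor 3.
Step 4: leaves = {6,8}. Remove smallest leaf 6, emit neighbor 2.
Step 5: leaves = {2,8}. Remove smallest leaf 2, emit neighbor 7.
Step 6: leaves = {7,8}. Remove smallest leaf 7, emit neighbor 3.
Done: 2 vertices remain (3, 8). Sequence = [3 5 3 2 7 3]

Answer: 3 5 3 2 7 3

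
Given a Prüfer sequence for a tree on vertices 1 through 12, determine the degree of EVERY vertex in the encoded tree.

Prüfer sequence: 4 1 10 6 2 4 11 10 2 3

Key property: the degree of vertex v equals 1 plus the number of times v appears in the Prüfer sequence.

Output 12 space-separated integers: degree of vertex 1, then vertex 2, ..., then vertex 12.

Answer: 2 3 2 3 1 2 1 1 1 3 2 1

Derivation:
p_1 = 4: count[4] becomes 1
p_2 = 1: count[1] becomes 1
p_3 = 10: count[10] becomes 1
p_4 = 6: count[6] becomes 1
p_5 = 2: count[2] becomes 1
p_6 = 4: count[4] becomes 2
p_7 = 11: count[11] becomes 1
p_8 = 10: count[10] becomes 2
p_9 = 2: count[2] becomes 2
p_10 = 3: count[3] becomes 1
Degrees (1 + count): deg[1]=1+1=2, deg[2]=1+2=3, deg[3]=1+1=2, deg[4]=1+2=3, deg[5]=1+0=1, deg[6]=1+1=2, deg[7]=1+0=1, deg[8]=1+0=1, deg[9]=1+0=1, deg[10]=1+2=3, deg[11]=1+1=2, deg[12]=1+0=1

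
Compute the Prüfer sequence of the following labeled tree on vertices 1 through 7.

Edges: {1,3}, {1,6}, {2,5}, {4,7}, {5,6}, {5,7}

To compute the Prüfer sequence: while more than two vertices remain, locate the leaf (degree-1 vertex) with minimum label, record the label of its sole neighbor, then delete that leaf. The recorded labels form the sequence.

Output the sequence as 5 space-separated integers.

Answer: 5 1 6 7 5

Derivation:
Step 1: leaves = {2,3,4}. Remove smallest leaf 2, emit neighbor 5.
Step 2: leaves = {3,4}. Remove smallest leaf 3, emit neighbor 1.
Step 3: leaves = {1,4}. Remove smallest leaf 1, emit neighbor 6.
Step 4: leaves = {4,6}. Remove smallest leaf 4, emit neighbor 7.
Step 5: leaves = {6,7}. Remove smallest leaf 6, emit neighbor 5.
Done: 2 vertices remain (5, 7). Sequence = [5 1 6 7 5]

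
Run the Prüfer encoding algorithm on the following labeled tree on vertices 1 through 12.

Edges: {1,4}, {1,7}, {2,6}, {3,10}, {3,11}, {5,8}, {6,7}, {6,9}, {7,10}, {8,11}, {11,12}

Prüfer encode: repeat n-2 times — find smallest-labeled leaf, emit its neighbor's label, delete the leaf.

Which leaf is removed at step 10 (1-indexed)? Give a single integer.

Answer: 3

Derivation:
Step 1: current leaves = {2,4,5,9,12}. Remove leaf 2 (neighbor: 6).
Step 2: current leaves = {4,5,9,12}. Remove leaf 4 (neighbor: 1).
Step 3: current leaves = {1,5,9,12}. Remove leaf 1 (neighbor: 7).
Step 4: current leaves = {5,9,12}. Remove leaf 5 (neighbor: 8).
Step 5: current leaves = {8,9,12}. Remove leaf 8 (neighbor: 11).
Step 6: current leaves = {9,12}. Remove leaf 9 (neighbor: 6).
Step 7: current leaves = {6,12}. Remove leaf 6 (neighbor: 7).
Step 8: current leaves = {7,12}. Remove leaf 7 (neighbor: 10).
Step 9: current leaves = {10,12}. Remove leaf 10 (neighbor: 3).
Step 10: current leaves = {3,12}. Remove leaf 3 (neighbor: 11).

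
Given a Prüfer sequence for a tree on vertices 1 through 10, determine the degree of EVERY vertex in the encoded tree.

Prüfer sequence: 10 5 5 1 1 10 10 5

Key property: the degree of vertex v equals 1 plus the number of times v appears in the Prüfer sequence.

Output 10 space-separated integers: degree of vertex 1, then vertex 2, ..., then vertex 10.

p_1 = 10: count[10] becomes 1
p_2 = 5: count[5] becomes 1
p_3 = 5: count[5] becomes 2
p_4 = 1: count[1] becomes 1
p_5 = 1: count[1] becomes 2
p_6 = 10: count[10] becomes 2
p_7 = 10: count[10] becomes 3
p_8 = 5: count[5] becomes 3
Degrees (1 + count): deg[1]=1+2=3, deg[2]=1+0=1, deg[3]=1+0=1, deg[4]=1+0=1, deg[5]=1+3=4, deg[6]=1+0=1, deg[7]=1+0=1, deg[8]=1+0=1, deg[9]=1+0=1, deg[10]=1+3=4

Answer: 3 1 1 1 4 1 1 1 1 4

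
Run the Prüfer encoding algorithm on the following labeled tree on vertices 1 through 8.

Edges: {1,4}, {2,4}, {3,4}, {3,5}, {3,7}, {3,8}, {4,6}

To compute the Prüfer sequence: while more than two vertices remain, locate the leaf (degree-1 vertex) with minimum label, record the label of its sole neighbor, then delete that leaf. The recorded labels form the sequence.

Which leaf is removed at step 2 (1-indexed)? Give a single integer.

Answer: 2

Derivation:
Step 1: current leaves = {1,2,5,6,7,8}. Remove leaf 1 (neighbor: 4).
Step 2: current leaves = {2,5,6,7,8}. Remove leaf 2 (neighbor: 4).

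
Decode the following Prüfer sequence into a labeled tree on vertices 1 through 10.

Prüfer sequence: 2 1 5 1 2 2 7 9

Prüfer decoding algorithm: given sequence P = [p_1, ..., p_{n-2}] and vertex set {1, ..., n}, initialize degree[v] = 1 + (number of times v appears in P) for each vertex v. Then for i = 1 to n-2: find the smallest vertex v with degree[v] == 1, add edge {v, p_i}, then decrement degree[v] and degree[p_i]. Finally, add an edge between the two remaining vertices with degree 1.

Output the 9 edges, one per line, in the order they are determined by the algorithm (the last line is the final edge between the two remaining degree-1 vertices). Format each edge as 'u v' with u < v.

Initial degrees: {1:3, 2:4, 3:1, 4:1, 5:2, 6:1, 7:2, 8:1, 9:2, 10:1}
Step 1: smallest deg-1 vertex = 3, p_1 = 2. Add edge {2,3}. Now deg[3]=0, deg[2]=3.
Step 2: smallest deg-1 vertex = 4, p_2 = 1. Add edge {1,4}. Now deg[4]=0, deg[1]=2.
Step 3: smallest deg-1 vertex = 6, p_3 = 5. Add edge {5,6}. Now deg[6]=0, deg[5]=1.
Step 4: smallest deg-1 vertex = 5, p_4 = 1. Add edge {1,5}. Now deg[5]=0, deg[1]=1.
Step 5: smallest deg-1 vertex = 1, p_5 = 2. Add edge {1,2}. Now deg[1]=0, deg[2]=2.
Step 6: smallest deg-1 vertex = 8, p_6 = 2. Add edge {2,8}. Now deg[8]=0, deg[2]=1.
Step 7: smallest deg-1 vertex = 2, p_7 = 7. Add edge {2,7}. Now deg[2]=0, deg[7]=1.
Step 8: smallest deg-1 vertex = 7, p_8 = 9. Add edge {7,9}. Now deg[7]=0, deg[9]=1.
Final: two remaining deg-1 vertices are 9, 10. Add edge {9,10}.

Answer: 2 3
1 4
5 6
1 5
1 2
2 8
2 7
7 9
9 10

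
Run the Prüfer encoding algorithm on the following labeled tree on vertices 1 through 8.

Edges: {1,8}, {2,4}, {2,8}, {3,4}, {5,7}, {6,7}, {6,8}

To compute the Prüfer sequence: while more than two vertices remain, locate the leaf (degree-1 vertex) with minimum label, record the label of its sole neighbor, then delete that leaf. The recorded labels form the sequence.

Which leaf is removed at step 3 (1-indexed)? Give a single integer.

Step 1: current leaves = {1,3,5}. Remove leaf 1 (neighbor: 8).
Step 2: current leaves = {3,5}. Remove leaf 3 (neighbor: 4).
Step 3: current leaves = {4,5}. Remove leaf 4 (neighbor: 2).

Answer: 4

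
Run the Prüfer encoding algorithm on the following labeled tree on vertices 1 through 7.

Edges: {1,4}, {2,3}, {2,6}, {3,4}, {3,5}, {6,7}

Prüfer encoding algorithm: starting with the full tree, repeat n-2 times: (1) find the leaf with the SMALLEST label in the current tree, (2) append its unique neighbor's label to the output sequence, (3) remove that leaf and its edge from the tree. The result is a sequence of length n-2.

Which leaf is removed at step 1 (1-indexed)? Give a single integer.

Answer: 1

Derivation:
Step 1: current leaves = {1,5,7}. Remove leaf 1 (neighbor: 4).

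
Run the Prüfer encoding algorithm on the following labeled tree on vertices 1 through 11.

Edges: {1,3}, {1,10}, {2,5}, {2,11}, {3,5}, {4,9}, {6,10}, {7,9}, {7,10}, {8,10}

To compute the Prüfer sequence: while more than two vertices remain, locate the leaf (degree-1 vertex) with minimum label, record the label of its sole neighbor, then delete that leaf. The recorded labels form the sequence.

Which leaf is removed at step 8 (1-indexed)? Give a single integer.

Step 1: current leaves = {4,6,8,11}. Remove leaf 4 (neighbor: 9).
Step 2: current leaves = {6,8,9,11}. Remove leaf 6 (neighbor: 10).
Step 3: current leaves = {8,9,11}. Remove leaf 8 (neighbor: 10).
Step 4: current leaves = {9,11}. Remove leaf 9 (neighbor: 7).
Step 5: current leaves = {7,11}. Remove leaf 7 (neighbor: 10).
Step 6: current leaves = {10,11}. Remove leaf 10 (neighbor: 1).
Step 7: current leaves = {1,11}. Remove leaf 1 (neighbor: 3).
Step 8: current leaves = {3,11}. Remove leaf 3 (neighbor: 5).

Answer: 3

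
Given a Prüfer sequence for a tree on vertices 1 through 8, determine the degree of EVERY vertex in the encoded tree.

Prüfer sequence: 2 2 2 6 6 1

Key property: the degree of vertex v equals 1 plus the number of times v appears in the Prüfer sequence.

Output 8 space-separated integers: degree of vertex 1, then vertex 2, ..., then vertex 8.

Answer: 2 4 1 1 1 3 1 1

Derivation:
p_1 = 2: count[2] becomes 1
p_2 = 2: count[2] becomes 2
p_3 = 2: count[2] becomes 3
p_4 = 6: count[6] becomes 1
p_5 = 6: count[6] becomes 2
p_6 = 1: count[1] becomes 1
Degrees (1 + count): deg[1]=1+1=2, deg[2]=1+3=4, deg[3]=1+0=1, deg[4]=1+0=1, deg[5]=1+0=1, deg[6]=1+2=3, deg[7]=1+0=1, deg[8]=1+0=1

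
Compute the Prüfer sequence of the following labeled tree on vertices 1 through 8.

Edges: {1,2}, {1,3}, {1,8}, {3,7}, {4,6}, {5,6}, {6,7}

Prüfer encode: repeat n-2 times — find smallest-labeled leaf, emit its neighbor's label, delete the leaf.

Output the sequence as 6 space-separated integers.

Answer: 1 6 6 7 3 1

Derivation:
Step 1: leaves = {2,4,5,8}. Remove smallest leaf 2, emit neighbor 1.
Step 2: leaves = {4,5,8}. Remove smallest leaf 4, emit neighbor 6.
Step 3: leaves = {5,8}. Remove smallest leaf 5, emit neighbor 6.
Step 4: leaves = {6,8}. Remove smallest leaf 6, emit neighbor 7.
Step 5: leaves = {7,8}. Remove smallest leaf 7, emit neighbor 3.
Step 6: leaves = {3,8}. Remove smallest leaf 3, emit neighbor 1.
Done: 2 vertices remain (1, 8). Sequence = [1 6 6 7 3 1]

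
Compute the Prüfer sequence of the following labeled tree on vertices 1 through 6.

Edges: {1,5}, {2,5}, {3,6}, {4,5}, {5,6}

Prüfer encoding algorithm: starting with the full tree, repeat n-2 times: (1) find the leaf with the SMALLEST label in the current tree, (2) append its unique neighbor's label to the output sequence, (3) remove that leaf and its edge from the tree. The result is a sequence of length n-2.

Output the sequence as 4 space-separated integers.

Step 1: leaves = {1,2,3,4}. Remove smallest leaf 1, emit neighbor 5.
Step 2: leaves = {2,3,4}. Remove smallest leaf 2, emit neighbor 5.
Step 3: leaves = {3,4}. Remove smallest leaf 3, emit neighbor 6.
Step 4: leaves = {4,6}. Remove smallest leaf 4, emit neighbor 5.
Done: 2 vertices remain (5, 6). Sequence = [5 5 6 5]

Answer: 5 5 6 5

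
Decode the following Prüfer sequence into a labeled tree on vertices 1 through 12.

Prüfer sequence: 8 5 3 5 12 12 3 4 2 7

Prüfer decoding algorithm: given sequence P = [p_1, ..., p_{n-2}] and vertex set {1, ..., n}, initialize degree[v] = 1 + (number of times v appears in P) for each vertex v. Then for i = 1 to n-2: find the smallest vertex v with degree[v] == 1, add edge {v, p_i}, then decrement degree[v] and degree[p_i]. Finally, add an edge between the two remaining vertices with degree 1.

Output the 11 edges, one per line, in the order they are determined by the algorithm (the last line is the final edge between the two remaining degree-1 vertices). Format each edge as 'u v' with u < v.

Answer: 1 8
5 6
3 8
5 9
5 12
10 12
3 11
3 4
2 4
2 7
7 12

Derivation:
Initial degrees: {1:1, 2:2, 3:3, 4:2, 5:3, 6:1, 7:2, 8:2, 9:1, 10:1, 11:1, 12:3}
Step 1: smallest deg-1 vertex = 1, p_1 = 8. Add edge {1,8}. Now deg[1]=0, deg[8]=1.
Step 2: smallest deg-1 vertex = 6, p_2 = 5. Add edge {5,6}. Now deg[6]=0, deg[5]=2.
Step 3: smallest deg-1 vertex = 8, p_3 = 3. Add edge {3,8}. Now deg[8]=0, deg[3]=2.
Step 4: smallest deg-1 vertex = 9, p_4 = 5. Add edge {5,9}. Now deg[9]=0, deg[5]=1.
Step 5: smallest deg-1 vertex = 5, p_5 = 12. Add edge {5,12}. Now deg[5]=0, deg[12]=2.
Step 6: smallest deg-1 vertex = 10, p_6 = 12. Add edge {10,12}. Now deg[10]=0, deg[12]=1.
Step 7: smallest deg-1 vertex = 11, p_7 = 3. Add edge {3,11}. Now deg[11]=0, deg[3]=1.
Step 8: smallest deg-1 vertex = 3, p_8 = 4. Add edge {3,4}. Now deg[3]=0, deg[4]=1.
Step 9: smallest deg-1 vertex = 4, p_9 = 2. Add edge {2,4}. Now deg[4]=0, deg[2]=1.
Step 10: smallest deg-1 vertex = 2, p_10 = 7. Add edge {2,7}. Now deg[2]=0, deg[7]=1.
Final: two remaining deg-1 vertices are 7, 12. Add edge {7,12}.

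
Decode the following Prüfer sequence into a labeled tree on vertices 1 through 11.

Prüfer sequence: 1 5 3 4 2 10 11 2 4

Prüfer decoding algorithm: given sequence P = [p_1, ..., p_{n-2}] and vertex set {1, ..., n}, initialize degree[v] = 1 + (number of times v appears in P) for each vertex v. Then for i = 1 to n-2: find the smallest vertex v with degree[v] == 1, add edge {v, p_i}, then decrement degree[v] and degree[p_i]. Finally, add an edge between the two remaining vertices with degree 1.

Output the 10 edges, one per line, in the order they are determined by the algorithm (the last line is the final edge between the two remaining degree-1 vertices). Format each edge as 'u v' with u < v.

Answer: 1 6
1 5
3 5
3 4
2 7
8 10
9 11
2 10
2 4
4 11

Derivation:
Initial degrees: {1:2, 2:3, 3:2, 4:3, 5:2, 6:1, 7:1, 8:1, 9:1, 10:2, 11:2}
Step 1: smallest deg-1 vertex = 6, p_1 = 1. Add edge {1,6}. Now deg[6]=0, deg[1]=1.
Step 2: smallest deg-1 vertex = 1, p_2 = 5. Add edge {1,5}. Now deg[1]=0, deg[5]=1.
Step 3: smallest deg-1 vertex = 5, p_3 = 3. Add edge {3,5}. Now deg[5]=0, deg[3]=1.
Step 4: smallest deg-1 vertex = 3, p_4 = 4. Add edge {3,4}. Now deg[3]=0, deg[4]=2.
Step 5: smallest deg-1 vertex = 7, p_5 = 2. Add edge {2,7}. Now deg[7]=0, deg[2]=2.
Step 6: smallest deg-1 vertex = 8, p_6 = 10. Add edge {8,10}. Now deg[8]=0, deg[10]=1.
Step 7: smallest deg-1 vertex = 9, p_7 = 11. Add edge {9,11}. Now deg[9]=0, deg[11]=1.
Step 8: smallest deg-1 vertex = 10, p_8 = 2. Add edge {2,10}. Now deg[10]=0, deg[2]=1.
Step 9: smallest deg-1 vertex = 2, p_9 = 4. Add edge {2,4}. Now deg[2]=0, deg[4]=1.
Final: two remaining deg-1 vertices are 4, 11. Add edge {4,11}.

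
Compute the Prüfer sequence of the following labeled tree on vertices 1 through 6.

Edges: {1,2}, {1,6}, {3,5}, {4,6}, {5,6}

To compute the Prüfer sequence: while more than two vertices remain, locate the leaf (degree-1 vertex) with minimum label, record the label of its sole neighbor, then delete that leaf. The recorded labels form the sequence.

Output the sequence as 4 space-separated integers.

Answer: 1 6 5 6

Derivation:
Step 1: leaves = {2,3,4}. Remove smallest leaf 2, emit neighbor 1.
Step 2: leaves = {1,3,4}. Remove smallest leaf 1, emit neighbor 6.
Step 3: leaves = {3,4}. Remove smallest leaf 3, emit neighbor 5.
Step 4: leaves = {4,5}. Remove smallest leaf 4, emit neighbor 6.
Done: 2 vertices remain (5, 6). Sequence = [1 6 5 6]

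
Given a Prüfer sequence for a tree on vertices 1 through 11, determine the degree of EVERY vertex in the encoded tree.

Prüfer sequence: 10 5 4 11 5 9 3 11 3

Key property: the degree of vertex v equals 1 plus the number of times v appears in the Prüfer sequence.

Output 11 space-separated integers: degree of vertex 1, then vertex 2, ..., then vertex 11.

p_1 = 10: count[10] becomes 1
p_2 = 5: count[5] becomes 1
p_3 = 4: count[4] becomes 1
p_4 = 11: count[11] becomes 1
p_5 = 5: count[5] becomes 2
p_6 = 9: count[9] becomes 1
p_7 = 3: count[3] becomes 1
p_8 = 11: count[11] becomes 2
p_9 = 3: count[3] becomes 2
Degrees (1 + count): deg[1]=1+0=1, deg[2]=1+0=1, deg[3]=1+2=3, deg[4]=1+1=2, deg[5]=1+2=3, deg[6]=1+0=1, deg[7]=1+0=1, deg[8]=1+0=1, deg[9]=1+1=2, deg[10]=1+1=2, deg[11]=1+2=3

Answer: 1 1 3 2 3 1 1 1 2 2 3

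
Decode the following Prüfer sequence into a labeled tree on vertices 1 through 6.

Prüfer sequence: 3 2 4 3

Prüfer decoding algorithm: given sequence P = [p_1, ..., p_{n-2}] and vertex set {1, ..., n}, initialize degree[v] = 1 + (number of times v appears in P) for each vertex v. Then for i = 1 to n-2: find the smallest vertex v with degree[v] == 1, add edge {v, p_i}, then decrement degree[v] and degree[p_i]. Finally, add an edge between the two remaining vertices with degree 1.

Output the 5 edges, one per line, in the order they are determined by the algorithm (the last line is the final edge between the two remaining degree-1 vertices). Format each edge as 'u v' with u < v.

Answer: 1 3
2 5
2 4
3 4
3 6

Derivation:
Initial degrees: {1:1, 2:2, 3:3, 4:2, 5:1, 6:1}
Step 1: smallest deg-1 vertex = 1, p_1 = 3. Add edge {1,3}. Now deg[1]=0, deg[3]=2.
Step 2: smallest deg-1 vertex = 5, p_2 = 2. Add edge {2,5}. Now deg[5]=0, deg[2]=1.
Step 3: smallest deg-1 vertex = 2, p_3 = 4. Add edge {2,4}. Now deg[2]=0, deg[4]=1.
Step 4: smallest deg-1 vertex = 4, p_4 = 3. Add edge {3,4}. Now deg[4]=0, deg[3]=1.
Final: two remaining deg-1 vertices are 3, 6. Add edge {3,6}.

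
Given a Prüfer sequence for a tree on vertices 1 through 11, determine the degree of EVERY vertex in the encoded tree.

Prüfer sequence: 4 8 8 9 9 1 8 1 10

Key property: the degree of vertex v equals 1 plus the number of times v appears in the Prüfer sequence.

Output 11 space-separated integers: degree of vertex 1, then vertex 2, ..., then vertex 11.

Answer: 3 1 1 2 1 1 1 4 3 2 1

Derivation:
p_1 = 4: count[4] becomes 1
p_2 = 8: count[8] becomes 1
p_3 = 8: count[8] becomes 2
p_4 = 9: count[9] becomes 1
p_5 = 9: count[9] becomes 2
p_6 = 1: count[1] becomes 1
p_7 = 8: count[8] becomes 3
p_8 = 1: count[1] becomes 2
p_9 = 10: count[10] becomes 1
Degrees (1 + count): deg[1]=1+2=3, deg[2]=1+0=1, deg[3]=1+0=1, deg[4]=1+1=2, deg[5]=1+0=1, deg[6]=1+0=1, deg[7]=1+0=1, deg[8]=1+3=4, deg[9]=1+2=3, deg[10]=1+1=2, deg[11]=1+0=1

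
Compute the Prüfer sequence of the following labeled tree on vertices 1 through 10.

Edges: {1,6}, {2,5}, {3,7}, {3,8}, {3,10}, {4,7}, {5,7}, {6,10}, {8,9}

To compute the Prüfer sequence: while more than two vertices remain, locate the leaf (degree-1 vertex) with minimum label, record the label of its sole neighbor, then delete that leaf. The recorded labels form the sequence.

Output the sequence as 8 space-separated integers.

Step 1: leaves = {1,2,4,9}. Remove smallest leaf 1, emit neighbor 6.
Step 2: leaves = {2,4,6,9}. Remove smallest leaf 2, emit neighbor 5.
Step 3: leaves = {4,5,6,9}. Remove smallest leaf 4, emit neighbor 7.
Step 4: leaves = {5,6,9}. Remove smallest leaf 5, emit neighbor 7.
Step 5: leaves = {6,7,9}. Remove smallest leaf 6, emit neighbor 10.
Step 6: leaves = {7,9,10}. Remove smallest leaf 7, emit neighbor 3.
Step 7: leaves = {9,10}. Remove smallest leaf 9, emit neighbor 8.
Step 8: leaves = {8,10}. Remove smallest leaf 8, emit neighbor 3.
Done: 2 vertices remain (3, 10). Sequence = [6 5 7 7 10 3 8 3]

Answer: 6 5 7 7 10 3 8 3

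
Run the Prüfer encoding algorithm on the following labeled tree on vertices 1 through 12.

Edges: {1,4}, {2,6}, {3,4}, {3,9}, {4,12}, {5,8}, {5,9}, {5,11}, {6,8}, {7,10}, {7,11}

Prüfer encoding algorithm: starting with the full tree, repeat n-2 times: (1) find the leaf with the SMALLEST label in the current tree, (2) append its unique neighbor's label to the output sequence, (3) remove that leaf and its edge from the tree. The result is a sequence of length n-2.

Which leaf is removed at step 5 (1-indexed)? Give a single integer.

Answer: 10

Derivation:
Step 1: current leaves = {1,2,10,12}. Remove leaf 1 (neighbor: 4).
Step 2: current leaves = {2,10,12}. Remove leaf 2 (neighbor: 6).
Step 3: current leaves = {6,10,12}. Remove leaf 6 (neighbor: 8).
Step 4: current leaves = {8,10,12}. Remove leaf 8 (neighbor: 5).
Step 5: current leaves = {10,12}. Remove leaf 10 (neighbor: 7).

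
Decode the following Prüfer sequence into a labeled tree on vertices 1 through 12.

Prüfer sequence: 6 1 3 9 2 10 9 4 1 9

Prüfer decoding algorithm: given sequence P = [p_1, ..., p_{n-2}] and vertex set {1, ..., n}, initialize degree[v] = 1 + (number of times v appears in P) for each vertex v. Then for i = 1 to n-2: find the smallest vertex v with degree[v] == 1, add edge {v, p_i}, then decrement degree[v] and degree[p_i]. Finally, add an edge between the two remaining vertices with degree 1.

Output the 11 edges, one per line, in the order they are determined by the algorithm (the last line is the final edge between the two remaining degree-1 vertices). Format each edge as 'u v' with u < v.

Answer: 5 6
1 6
3 7
3 9
2 8
2 10
9 10
4 11
1 4
1 9
9 12

Derivation:
Initial degrees: {1:3, 2:2, 3:2, 4:2, 5:1, 6:2, 7:1, 8:1, 9:4, 10:2, 11:1, 12:1}
Step 1: smallest deg-1 vertex = 5, p_1 = 6. Add edge {5,6}. Now deg[5]=0, deg[6]=1.
Step 2: smallest deg-1 vertex = 6, p_2 = 1. Add edge {1,6}. Now deg[6]=0, deg[1]=2.
Step 3: smallest deg-1 vertex = 7, p_3 = 3. Add edge {3,7}. Now deg[7]=0, deg[3]=1.
Step 4: smallest deg-1 vertex = 3, p_4 = 9. Add edge {3,9}. Now deg[3]=0, deg[9]=3.
Step 5: smallest deg-1 vertex = 8, p_5 = 2. Add edge {2,8}. Now deg[8]=0, deg[2]=1.
Step 6: smallest deg-1 vertex = 2, p_6 = 10. Add edge {2,10}. Now deg[2]=0, deg[10]=1.
Step 7: smallest deg-1 vertex = 10, p_7 = 9. Add edge {9,10}. Now deg[10]=0, deg[9]=2.
Step 8: smallest deg-1 vertex = 11, p_8 = 4. Add edge {4,11}. Now deg[11]=0, deg[4]=1.
Step 9: smallest deg-1 vertex = 4, p_9 = 1. Add edge {1,4}. Now deg[4]=0, deg[1]=1.
Step 10: smallest deg-1 vertex = 1, p_10 = 9. Add edge {1,9}. Now deg[1]=0, deg[9]=1.
Final: two remaining deg-1 vertices are 9, 12. Add edge {9,12}.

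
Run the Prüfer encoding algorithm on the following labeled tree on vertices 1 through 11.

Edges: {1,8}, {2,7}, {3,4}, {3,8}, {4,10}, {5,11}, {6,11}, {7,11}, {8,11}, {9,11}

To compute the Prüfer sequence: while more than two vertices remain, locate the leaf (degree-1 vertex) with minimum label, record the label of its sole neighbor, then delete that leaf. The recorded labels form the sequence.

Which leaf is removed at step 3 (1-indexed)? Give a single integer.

Answer: 5

Derivation:
Step 1: current leaves = {1,2,5,6,9,10}. Remove leaf 1 (neighbor: 8).
Step 2: current leaves = {2,5,6,9,10}. Remove leaf 2 (neighbor: 7).
Step 3: current leaves = {5,6,7,9,10}. Remove leaf 5 (neighbor: 11).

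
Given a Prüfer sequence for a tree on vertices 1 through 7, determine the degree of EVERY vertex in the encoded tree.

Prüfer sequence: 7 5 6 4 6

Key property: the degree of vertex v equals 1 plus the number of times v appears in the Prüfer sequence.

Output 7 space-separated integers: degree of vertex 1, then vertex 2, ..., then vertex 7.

p_1 = 7: count[7] becomes 1
p_2 = 5: count[5] becomes 1
p_3 = 6: count[6] becomes 1
p_4 = 4: count[4] becomes 1
p_5 = 6: count[6] becomes 2
Degrees (1 + count): deg[1]=1+0=1, deg[2]=1+0=1, deg[3]=1+0=1, deg[4]=1+1=2, deg[5]=1+1=2, deg[6]=1+2=3, deg[7]=1+1=2

Answer: 1 1 1 2 2 3 2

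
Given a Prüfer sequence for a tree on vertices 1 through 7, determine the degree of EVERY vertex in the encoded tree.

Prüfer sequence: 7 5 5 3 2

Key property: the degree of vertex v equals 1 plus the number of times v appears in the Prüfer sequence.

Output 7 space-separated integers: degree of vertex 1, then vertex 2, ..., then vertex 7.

p_1 = 7: count[7] becomes 1
p_2 = 5: count[5] becomes 1
p_3 = 5: count[5] becomes 2
p_4 = 3: count[3] becomes 1
p_5 = 2: count[2] becomes 1
Degrees (1 + count): deg[1]=1+0=1, deg[2]=1+1=2, deg[3]=1+1=2, deg[4]=1+0=1, deg[5]=1+2=3, deg[6]=1+0=1, deg[7]=1+1=2

Answer: 1 2 2 1 3 1 2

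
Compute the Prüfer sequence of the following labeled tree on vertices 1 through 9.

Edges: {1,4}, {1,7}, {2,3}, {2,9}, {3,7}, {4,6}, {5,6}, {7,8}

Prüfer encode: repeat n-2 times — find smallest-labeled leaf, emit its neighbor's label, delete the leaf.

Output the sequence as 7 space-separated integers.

Answer: 6 4 1 7 7 3 2

Derivation:
Step 1: leaves = {5,8,9}. Remove smallest leaf 5, emit neighbor 6.
Step 2: leaves = {6,8,9}. Remove smallest leaf 6, emit neighbor 4.
Step 3: leaves = {4,8,9}. Remove smallest leaf 4, emit neighbor 1.
Step 4: leaves = {1,8,9}. Remove smallest leaf 1, emit neighbor 7.
Step 5: leaves = {8,9}. Remove smallest leaf 8, emit neighbor 7.
Step 6: leaves = {7,9}. Remove smallest leaf 7, emit neighbor 3.
Step 7: leaves = {3,9}. Remove smallest leaf 3, emit neighbor 2.
Done: 2 vertices remain (2, 9). Sequence = [6 4 1 7 7 3 2]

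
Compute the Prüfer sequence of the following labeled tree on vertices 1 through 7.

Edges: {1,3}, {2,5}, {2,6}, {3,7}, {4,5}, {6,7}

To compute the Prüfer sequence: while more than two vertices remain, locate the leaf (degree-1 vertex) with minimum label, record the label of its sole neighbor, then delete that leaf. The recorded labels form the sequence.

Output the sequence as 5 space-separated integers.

Answer: 3 7 5 2 6

Derivation:
Step 1: leaves = {1,4}. Remove smallest leaf 1, emit neighbor 3.
Step 2: leaves = {3,4}. Remove smallest leaf 3, emit neighbor 7.
Step 3: leaves = {4,7}. Remove smallest leaf 4, emit neighbor 5.
Step 4: leaves = {5,7}. Remove smallest leaf 5, emit neighbor 2.
Step 5: leaves = {2,7}. Remove smallest leaf 2, emit neighbor 6.
Done: 2 vertices remain (6, 7). Sequence = [3 7 5 2 6]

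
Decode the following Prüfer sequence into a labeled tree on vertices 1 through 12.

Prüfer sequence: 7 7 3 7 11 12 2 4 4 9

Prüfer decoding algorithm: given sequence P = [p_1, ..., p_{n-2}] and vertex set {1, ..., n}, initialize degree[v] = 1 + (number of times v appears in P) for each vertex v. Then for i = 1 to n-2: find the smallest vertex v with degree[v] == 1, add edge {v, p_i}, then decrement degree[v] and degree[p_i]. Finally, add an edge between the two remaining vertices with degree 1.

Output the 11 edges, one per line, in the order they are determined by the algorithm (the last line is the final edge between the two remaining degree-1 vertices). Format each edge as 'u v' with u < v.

Initial degrees: {1:1, 2:2, 3:2, 4:3, 5:1, 6:1, 7:4, 8:1, 9:2, 10:1, 11:2, 12:2}
Step 1: smallest deg-1 vertex = 1, p_1 = 7. Add edge {1,7}. Now deg[1]=0, deg[7]=3.
Step 2: smallest deg-1 vertex = 5, p_2 = 7. Add edge {5,7}. Now deg[5]=0, deg[7]=2.
Step 3: smallest deg-1 vertex = 6, p_3 = 3. Add edge {3,6}. Now deg[6]=0, deg[3]=1.
Step 4: smallest deg-1 vertex = 3, p_4 = 7. Add edge {3,7}. Now deg[3]=0, deg[7]=1.
Step 5: smallest deg-1 vertex = 7, p_5 = 11. Add edge {7,11}. Now deg[7]=0, deg[11]=1.
Step 6: smallest deg-1 vertex = 8, p_6 = 12. Add edge {8,12}. Now deg[8]=0, deg[12]=1.
Step 7: smallest deg-1 vertex = 10, p_7 = 2. Add edge {2,10}. Now deg[10]=0, deg[2]=1.
Step 8: smallest deg-1 vertex = 2, p_8 = 4. Add edge {2,4}. Now deg[2]=0, deg[4]=2.
Step 9: smallest deg-1 vertex = 11, p_9 = 4. Add edge {4,11}. Now deg[11]=0, deg[4]=1.
Step 10: smallest deg-1 vertex = 4, p_10 = 9. Add edge {4,9}. Now deg[4]=0, deg[9]=1.
Final: two remaining deg-1 vertices are 9, 12. Add edge {9,12}.

Answer: 1 7
5 7
3 6
3 7
7 11
8 12
2 10
2 4
4 11
4 9
9 12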